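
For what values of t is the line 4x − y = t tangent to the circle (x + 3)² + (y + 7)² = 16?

For a tangent, require d(centre, line) = r = 4.
|4·(−3) − 1·(−7) − t| / √17 = 4
|t − (−5)| = 4√17.

t = −5 ± 4√17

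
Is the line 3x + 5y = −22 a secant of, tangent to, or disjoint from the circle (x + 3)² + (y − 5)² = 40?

disjoint

Substituting the line into the circle gives 34x² + 432x + 1434 = 0.
Δ = 186624 − 195024 = −8400.
No real roots: the line does not meet the circle.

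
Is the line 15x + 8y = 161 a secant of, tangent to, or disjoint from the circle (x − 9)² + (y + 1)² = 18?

secant

Substituting the line into the circle gives 289x² − 6222x + 32593 = 0.
Δ = 38713284 − 37677508 = 1035776.
Two real roots: the line is a secant.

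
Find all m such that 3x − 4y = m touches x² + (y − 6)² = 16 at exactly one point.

Tangency holds when the distance from the centre (0, 6) to the line equals the radius 4:
|3·0 − 4·6 − m| / √25 = 4
|m − (−24)| = 4·5, so m = −4 or m = −44.

m = −44 or m = −4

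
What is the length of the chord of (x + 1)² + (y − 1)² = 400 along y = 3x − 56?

4√10

From the line, y = 3x − 56. Substituting:
10x² − 340x + 2850 = 0  ⟹  x² − 34x + 285 = 0
x = 19 or x = 15, giving (19, 1) and (15, −11).
Chord length = distance between (19, 1) and (15, −11) = √160 = 4√10.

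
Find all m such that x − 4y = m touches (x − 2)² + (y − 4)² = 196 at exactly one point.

m = −14 ± 14√17

Tangency holds when the distance from the centre (2, 4) to the line equals the radius 14:
|1·2 − 4·4 − m| / √17 = 14
|m − (−14)| = 14√17.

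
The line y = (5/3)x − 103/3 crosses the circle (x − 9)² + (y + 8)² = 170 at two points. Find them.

Substitute y = (−103 + 5x)/3:
34x² − 952x + 5440 = 0  ⟹  x² − 28x + 160 = 0
x = 20 or x = 8, giving (20, −1) and (8, −21).

(8, −21) and (20, −1)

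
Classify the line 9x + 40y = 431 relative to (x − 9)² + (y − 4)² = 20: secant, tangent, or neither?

neither

Substituting the line into the circle gives 1681x² − 33678x + 171041 = 0.
Discriminant = (−33678)² − 4·1681·(171041) = −15872000 < 0.
No real roots: the line does not meet the circle.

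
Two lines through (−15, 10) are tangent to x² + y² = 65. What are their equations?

Let a tangent through (−15, 10) have slope m. Its distance from (0, 0) must equal √65:
[m·(15) − (−10)]² = 65(m² + 1)
32m² + 60m + 7 = 0, so m = −1/8 or m = −7/4.
Through (−15, 10) these give x + 8y = 65 and 7x + 4y = −65.

x + 8y = 65 and 7x + 4y = −65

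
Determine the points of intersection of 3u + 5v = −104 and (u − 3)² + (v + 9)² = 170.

(−8, −16) and (2, −22)

Express v = (−104 − 3u)/5 and substitute into the circle:
34u² + 204u − 544 = 0  ⟹  u² + 6u − 16 = 0
u = 2 or u = −8, giving (2, −22) and (−8, −16).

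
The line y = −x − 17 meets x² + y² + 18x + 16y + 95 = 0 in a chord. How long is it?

10√2

Centre (−9, −8), r² = 50. Perpendicular distance d from centre to line = |0| / √2 = 0/√2.
Chord = 2√(r² − d²) = 2·√(50) = 10√2.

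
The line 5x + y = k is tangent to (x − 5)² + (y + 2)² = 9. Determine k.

The line touches the circle iff its distance from (5, −2) is 3:
|5·5 + 1·(−2) − k| / √26 = 3
|k − (23)| = 3√26.

k = 23 ± 3√26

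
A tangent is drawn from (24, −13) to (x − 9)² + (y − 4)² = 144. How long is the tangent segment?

√370

The centre is (9, 4) and r = 12. The square of the distance from P to the centre is 225 + 289 = 514.
The tangent meets the radius at right angles, so tangent² = |PO|² − r² = 514 − 144 = 370.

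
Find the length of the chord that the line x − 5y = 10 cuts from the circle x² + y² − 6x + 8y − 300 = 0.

Express y = (−10 + x)/5 and substitute into the circle:
26x² − 130x − 7800 = 0  ⟹  x² − 5x − 300 = 0
x = 20 or x = −15, giving (20, 2) and (−15, −5).
|(20, 2) − (−15, −5)| = √((35)² + (7)²) = 7√26.

7√26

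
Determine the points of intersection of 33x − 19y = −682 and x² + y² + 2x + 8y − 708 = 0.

Express y = (682 + 33x)/19 and substitute into the circle:
1450x² + 50750x + 313200 = 0  ⟹  x² + 35x + 216 = 0
x = −8 or x = −27, giving (−8, 22) and (−27, −11).

(−27, −11) and (−8, 22)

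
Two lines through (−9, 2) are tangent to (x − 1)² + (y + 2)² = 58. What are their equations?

3x − 7y = −41 and 7x + 3y = −57

Write the tangent as mx − y + (2 − m·(−9)) = 0 and set its distance from the centre to √58:
[m·(10) − (−4)]² = 58(m² + 1)
21m² + 40m − 21 = 0, so m = 3/7 or m = −7/3.
Through (−9, 2) these give 3x − 7y = −41 and 7x + 3y = −57.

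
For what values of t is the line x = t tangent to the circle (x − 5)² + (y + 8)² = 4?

t = 3 or t = 7

The line touches the circle iff its distance from (5, −8) is 2:
|1·5 + 0·(−8) − t| / √1 = 2
|t − (5)| = 2, so t = 7 or t = 3.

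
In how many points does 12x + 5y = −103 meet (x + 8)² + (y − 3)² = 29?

d² = (12·(−8) + 5·3 − (−103))²/169 = 484/169; r² = 29.
Since d² < r², the line cuts the circle twice.

2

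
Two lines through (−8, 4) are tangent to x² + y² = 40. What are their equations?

x − 3y = −20 and 3x + y = −20

Let a tangent through (−8, 4) have slope m. Its distance from (0, 0) must equal 2√10:
(8m − (−4))² = 40(m² + 1)
3m² + 8m − 3 = 0, so m = 1/3 or m = −3.
With m = 1/3: x − 3y = −20. With m = −3: 3x + y = −20.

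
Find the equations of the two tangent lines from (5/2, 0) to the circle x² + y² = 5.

2x + y = 5 and 2x − y = 5

Let a tangent through (5/2, 0) have slope m. Its distance from (0, 0) must equal √5:
[m·(−5/2) − (0)]² = 5(m² + 1)
m² − 4 = 0, so m = −2 or m = 2.
Through (5/2, 0) these give 2x + y = 5 and 2x − y = 5.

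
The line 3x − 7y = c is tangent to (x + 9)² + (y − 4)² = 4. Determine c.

c = −55 ± 2√58

For a tangent, require d(centre, line) = r = 2.
|3·(−9) − 7·4 − c| / √58 = 2
|c − (−55)| = 2√58.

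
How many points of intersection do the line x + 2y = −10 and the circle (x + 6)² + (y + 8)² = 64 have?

Substituting the line into the circle gives 5x² + 36x − 76 = 0.
Δ = 1296 − (−1520) = 2816.
Two real roots: the line is a secant.

2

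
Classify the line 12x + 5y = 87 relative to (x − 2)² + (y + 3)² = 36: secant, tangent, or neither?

Substituting the line into the circle gives 169x² − 2548x + 9604 = 0.
Δ = 6492304 − 6492304 = 0.
A repeated root: the line is tangent.

tangent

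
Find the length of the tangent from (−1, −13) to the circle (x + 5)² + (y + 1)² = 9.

√151

With centre O = (−5, −1), |OP|² = 160 and r² = 9.
By the tangent–radius right angle, tangent length = √(|PO|² − r²) = √151.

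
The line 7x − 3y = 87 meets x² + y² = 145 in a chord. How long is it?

The distance from (0, 0) to the line is 87/√58, and r² = 145.
Chord = 2√(r² − d²) = 2·√(29/2) = √58.

√58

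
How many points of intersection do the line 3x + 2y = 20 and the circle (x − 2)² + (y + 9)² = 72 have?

Substituting the line into the circle gives 13x² − 244x + 1172 = 0.
Discriminant = (−244)² − 4·13·(1172) = −1408 < 0.
No real roots: the line does not meet the circle.

0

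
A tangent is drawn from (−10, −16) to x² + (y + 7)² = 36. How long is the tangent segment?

√145

Centre (0, −7), r² = 36. |PO|² = (−10)² + (−9)² = 181.
Power of the point: PT² = |PO|² − r² = 145, so PT = √145.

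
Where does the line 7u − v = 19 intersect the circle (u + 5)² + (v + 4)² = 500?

Substitute v = 7u − 19:
50u² − 200u − 250 = 0  ⟹  u² − 4u − 5 = 0
u = 5 or u = −1, giving (5, 16) and (−1, −26).

(−1, −26) and (5, 16)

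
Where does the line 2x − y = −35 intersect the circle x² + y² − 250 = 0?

(−15, 5) and (−13, 9)

From the line, y = 2x + 35. Substituting:
5x² + 140x + 975 = 0  ⟹  x² + 28x + 195 = 0
x = −13 or x = −15, giving (−13, 9) and (−15, 5).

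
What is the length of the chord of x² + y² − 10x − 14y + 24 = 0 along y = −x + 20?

Substitute y = −x + 20:
2x² − 36x + 144 = 0  ⟹  x² − 18x + 72 = 0
x = 12 or x = 6, giving (12, 8) and (6, 14).
|(12, 8) − (6, 14)| = √((6)² + (−6)²) = 6√2.

6√2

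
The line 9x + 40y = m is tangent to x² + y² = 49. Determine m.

m = −287 or m = 287

Tangency holds when the distance from the centre (0, 0) to the line equals the radius 7:
|9·0 + 40·0 − m| / √1681 = 7
|m| = 7·41, so m = 287 or m = −287.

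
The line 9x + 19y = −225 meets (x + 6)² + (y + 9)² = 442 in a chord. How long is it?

2√442

The distance from (−6, −9) to the line is 0/√442, and r² = 442.
Chord = 2√(r² − d²) = 2·√(442) = 2√442.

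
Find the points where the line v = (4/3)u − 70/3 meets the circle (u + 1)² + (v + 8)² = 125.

Express v = (−70 + 4u)/3 and substitute into the circle:
25u² − 350u + 1000 = 0  ⟹  u² − 14u + 40 = 0
u = 10 or u = 4, giving (10, −10) and (4, −18).

(4, −18) and (10, −10)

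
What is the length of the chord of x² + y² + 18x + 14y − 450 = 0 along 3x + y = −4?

14√10

The distance from (−9, −7) to the line is 30/√10, and r² = 580.
Half the chord is √(r² − d²) = √(490), so the full chord is 14√10.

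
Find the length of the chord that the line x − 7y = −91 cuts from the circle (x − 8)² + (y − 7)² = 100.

10√2

Centre (8, 7), r² = 100. Perpendicular distance d from centre to line = |50| / √50 = 50/√50.
Chord = 2√(r² − d²) = 2·√(50) = 10√2.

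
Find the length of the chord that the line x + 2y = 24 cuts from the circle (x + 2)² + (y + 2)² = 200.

The distance from (−2, −2) to the line is 30/√5, and r² = 200.
Half the chord is √(r² − d²) = √(20), so the full chord is 4√5.

4√5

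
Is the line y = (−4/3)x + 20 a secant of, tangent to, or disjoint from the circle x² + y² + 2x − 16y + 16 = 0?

disjoint

Centre (−1, 8), r² = 49. Distance² from centre to line = (−40)²/25 = 64.
Since d² > r², the line lies outside the circle.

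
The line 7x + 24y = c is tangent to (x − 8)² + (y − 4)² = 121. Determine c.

c = −123 or c = 427

For a tangent, require d(centre, line) = r = 11.
|7·8 + 24·4 − c| / √625 = 11
|c − (152)| = 11·25, so c = 427 or c = −123.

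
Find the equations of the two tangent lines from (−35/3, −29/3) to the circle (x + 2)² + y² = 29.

2x − 5y = 25 and 5x − 2y = −39

A line y − (−29/3) = m(x − (−35/3)) is tangent when its distance from (−2, 0) is √29:
(29/3m − (29/3))² = 29(m² + 1)
10m² − 29m + 10 = 0, so m = 2/5 or m = 5/2.
Through (−35/3, −29/3) these give 2x − 5y = 25 and 5x − 2y = −39.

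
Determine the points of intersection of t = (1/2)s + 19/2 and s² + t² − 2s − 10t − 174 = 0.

Express t = (19 + s)/2 and substitute into the circle:
5s² + 10s − 715 = 0  ⟹  s² + 2s − 143 = 0
s = 11 or s = −13, giving (11, 15) and (−13, 3).

(−13, 3) and (11, 15)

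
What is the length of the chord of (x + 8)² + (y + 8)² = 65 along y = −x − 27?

3√2

Centre (−8, −8), r² = 65. Perpendicular distance d from centre to line = |11| / √2 = 11/√2.
Half the chord is √(r² − d²) = √(9/2), so the full chord is 3√2.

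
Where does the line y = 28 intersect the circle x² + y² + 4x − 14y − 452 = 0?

(−10, 28) and (6, 28)

Express y = 28 and substitute into the circle:
x² + 4x − 60 = 0
x = 6 or x = −10, giving (6, 28) and (−10, 28).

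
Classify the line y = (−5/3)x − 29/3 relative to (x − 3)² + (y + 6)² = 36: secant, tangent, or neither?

secant

d² = (5·3 + 3·(−6) − (−29))²/34 = 338/17; r² = 36.
Since d² < r², the line cuts the circle twice.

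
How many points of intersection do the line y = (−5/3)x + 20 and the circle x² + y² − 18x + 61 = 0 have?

2

d² = (5·9 + 3·0 − (60))²/34 = 225/34; r² = 20.
Since d² < r², the line cuts the circle twice.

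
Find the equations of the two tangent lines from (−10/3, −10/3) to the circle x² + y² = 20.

2x + y = −10 and x + 2y = −10

A line y − (−10/3) = m(x − (−10/3)) is tangent when its distance from (0, 0) is 2√5:
(10/3m − (10/3))² = 20(m² + 1)
2m² + 5m + 2 = 0, so m = −2 or m = −1/2.
With m = −2: 2x + y = −10. With m = −1/2: x + 2y = −10.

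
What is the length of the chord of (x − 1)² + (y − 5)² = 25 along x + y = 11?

Centre (1, 5), r² = 25. Perpendicular distance d from centre to line = |−5| / √2 = 5/√2.
Half the chord is √(r² − d²) = √(25/2), so the full chord is 5√2.

5√2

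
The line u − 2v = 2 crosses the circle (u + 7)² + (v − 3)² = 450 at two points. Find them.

(−22, −12) and (14, 6)

From the line, v = (−2 + u)/2. Substituting:
5u² + 40u − 1540 = 0  ⟹  u² + 8u − 308 = 0
u = 14 or u = −22, giving (14, 6) and (−22, −12).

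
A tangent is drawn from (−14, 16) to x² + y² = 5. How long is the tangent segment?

With centre O = (0, 0), |OP|² = 452 and r² = 5.
The tangent meets the radius at right angles, so tangent² = |PO|² − r² = 452 − 5 = 447.

√447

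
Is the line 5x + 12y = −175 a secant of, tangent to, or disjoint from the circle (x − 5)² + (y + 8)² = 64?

tangent

Substituting the line into the circle gives 169x² − 650x + 625 = 0.
Discriminant = (−650)² − 4·169·(625) = 0.
A repeated root: the line is tangent.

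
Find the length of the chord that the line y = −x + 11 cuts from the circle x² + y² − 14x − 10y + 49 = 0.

Centre (7, 5), r² = 25. Perpendicular distance d from centre to line = |1| / √2 = 1/√2.
Chord = 2√(r² − d²) = 2·√(49/2) = 7√2.

7√2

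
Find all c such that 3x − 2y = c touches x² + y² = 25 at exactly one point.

c = ±5√13

For a tangent, require d(centre, line) = r = 5.
|3·0 − 2·0 − c| / √13 = 5
|c| = 5√13.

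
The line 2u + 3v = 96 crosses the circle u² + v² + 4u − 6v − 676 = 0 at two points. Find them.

Express v = (96 − 2u)/3 and substitute into the circle:
13u² − 312u + 1404 = 0  ⟹  u² − 24u + 108 = 0
u = 18 or u = 6, giving (18, 20) and (6, 28).

(6, 28) and (18, 20)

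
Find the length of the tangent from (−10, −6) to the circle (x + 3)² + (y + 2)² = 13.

Centre (−3, −2), r² = 13. |PO|² = (−7)² + (−4)² = 65.
The tangent meets the radius at right angles, so tangent² = |PO|² − r² = 65 − 13 = 52.

2√13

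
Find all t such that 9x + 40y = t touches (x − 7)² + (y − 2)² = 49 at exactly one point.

t = −144 or t = 430

Tangency holds when the distance from the centre (7, 2) to the line equals the radius 7:
|9·7 + 40·2 − t| / √1681 = 7
|t − (143)| = 7·41, so t = 430 or t = −144.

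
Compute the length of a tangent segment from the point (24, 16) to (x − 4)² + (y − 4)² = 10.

With centre O = (4, 4), |OP|² = 544 and r² = 10.
By the tangent–radius right angle, tangent length = √(|PO|² − r²) = √534.

√534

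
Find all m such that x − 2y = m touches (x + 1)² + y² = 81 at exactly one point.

m = −1 ± 9√5

The line touches the circle iff its distance from (−1, 0) is 9:
|1·(−1) − 2·0 − m| / √5 = 9
|m − (−1)| = 9√5.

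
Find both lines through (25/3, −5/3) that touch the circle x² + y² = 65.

A line y − (−5/3) = m(x − (25/3)) is tangent when its distance from (0, 0) is √65:
[m·(−25/3) − (5/3)]² = 65(m² + 1)
4m² + 25m − 56 = 0, so m = 7/4 or m = −8.
With m = 7/4: 7x − 4y = 65. With m = −8: 8x + y = 65.

7x − 4y = 65 and 8x + y = 65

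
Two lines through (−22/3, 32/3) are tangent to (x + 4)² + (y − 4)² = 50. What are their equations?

A line y − (32/3) = m(x − (−22/3)) is tangent when its distance from (−4, 4) is 5√2:
[m·(10/3) − (−20/3)]² = 50(m² + 1)
7m² − 8m + 1 = 0, so m = 1/7 or m = 1.
With m = 1/7: x − 7y = −82. With m = 1: x − y = −18.

x − 7y = −82 and x − y = −18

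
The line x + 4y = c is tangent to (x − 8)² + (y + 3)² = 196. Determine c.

c = −4 ± 14√17

For a tangent, require d(centre, line) = r = 14.
|1·8 + 4·(−3) − c| / √17 = 14
|c − (−4)| = 14√17.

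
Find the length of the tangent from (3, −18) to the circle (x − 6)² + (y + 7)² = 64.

√66

With centre O = (6, −7), |OP|² = 130 and r² = 64.
Power of the point: PT² = |PO|² − r² = 66, so PT = √66.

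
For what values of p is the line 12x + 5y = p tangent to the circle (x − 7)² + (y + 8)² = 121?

Tangency holds when the distance from the centre (7, −8) to the line equals the radius 11:
|12·7 + 5·(−8) − p| / √169 = 11
|p − (44)| = 11·13, so p = 187 or p = −99.

p = −99 or p = 187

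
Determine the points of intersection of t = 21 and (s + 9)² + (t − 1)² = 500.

(−19, 21) and (1, 21)

Substitute t = 21:
s² + 18s − 19 = 0
s = 1 or s = −19, giving (1, 21) and (−19, 21).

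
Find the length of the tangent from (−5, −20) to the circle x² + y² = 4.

√421

With centre O = (0, 0), |OP|² = 425 and r² = 4.
Power of the point: PT² = |PO|² − r² = 421, so PT = √421.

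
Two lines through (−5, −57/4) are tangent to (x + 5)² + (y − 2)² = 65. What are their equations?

7x + 4y = −92 and 7x − 4y = 22

A line y − (−57/4) = m(x − (−5)) is tangent when its distance from (−5, 2) is √65:
(0m − (65/4))² = 65(m² + 1)
16m² − 49 = 0, so m = −7/4 or m = 7/4.
Through (−5, −57/4) these give 7x + 4y = −92 and 7x − 4y = 22.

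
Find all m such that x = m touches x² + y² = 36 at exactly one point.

m = −6 or m = 6

The line touches the circle iff its distance from (0, 0) is 6:
|1·0 + 0·0 − m| / √1 = 6
|m| = 6, so m = 6 or m = −6.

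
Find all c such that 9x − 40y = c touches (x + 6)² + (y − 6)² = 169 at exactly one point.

For a tangent, require d(centre, line) = r = 13.
|9·(−6) − 40·6 − c| / √1681 = 13
|c − (−294)| = 13·41, so c = 239 or c = −827.

c = −827 or c = 239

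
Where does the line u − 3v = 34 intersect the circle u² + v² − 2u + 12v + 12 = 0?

(1, −11) and (4, −10)

From the line, v = (−34 + u)/3. Substituting:
10u² − 50u + 40 = 0  ⟹  u² − 5u + 4 = 0
u = 4 or u = 1, giving (4, −10) and (1, −11).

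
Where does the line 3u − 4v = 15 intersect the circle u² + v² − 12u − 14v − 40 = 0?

(1, −3) and (17, 9)

Express v = (−15 + 3u)/4 and substitute into the circle:
25u² − 450u + 425 = 0  ⟹  u² − 18u + 17 = 0
u = 17 or u = 1, giving (17, 9) and (1, −3).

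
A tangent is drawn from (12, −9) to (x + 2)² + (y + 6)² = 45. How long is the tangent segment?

With centre O = (−2, −6), |OP|² = 205 and r² = 45.
By the tangent–radius right angle, tangent length = √(|PO|² − r²) = √160 = 4√10.

4√10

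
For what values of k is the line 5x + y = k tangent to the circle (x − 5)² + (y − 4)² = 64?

k = 29 ± 8√26

For a tangent, require d(centre, line) = r = 8.
|5·5 + 1·4 − k| / √26 = 8
|k − (29)| = 8√26.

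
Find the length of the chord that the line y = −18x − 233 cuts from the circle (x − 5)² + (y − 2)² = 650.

Centre (5, 2), r² = 650. Perpendicular distance d from centre to line = |325| / √325 = 325/√325.
Half the chord is √(r² − d²) = √(325), so the full chord is 10√13.

10√13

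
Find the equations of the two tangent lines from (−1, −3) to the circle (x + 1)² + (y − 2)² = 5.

A line y − (−3) = m(x − (−1)) is tangent when its distance from (−1, 2) is √5:
[m·(0) − (5)]² = 5(m² + 1)
m² − 4 = 0, so m = −2 or m = 2.
Through (−1, −3) these give 2x + y = −5 and 2x − y = 1.

2x + y = −5 and 2x − y = 1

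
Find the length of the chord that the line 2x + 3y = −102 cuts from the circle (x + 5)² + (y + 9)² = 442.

6√13

Substitute y = (−102 − 2x)/3:
13x² + 390x + 1872 = 0  ⟹  x² + 30x + 144 = 0
x = −6 or x = −24, giving (−6, −30) and (−24, −18).
|(−6, −30) − (−24, −18)| = √((18)² + (−12)²) = 6√13.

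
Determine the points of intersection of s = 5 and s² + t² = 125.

The line gives s = 5. Substituting into the circle:
t² − 100 = 0
t = 10 or t = −10, giving (5, 10) and (5, −10).

(5, −10) and (5, 10)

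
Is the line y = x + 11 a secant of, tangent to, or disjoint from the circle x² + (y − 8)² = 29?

secant

Substituting the line into the circle gives 2x² + 6x − 20 = 0.
Discriminant = (6)² − 4·2·(−20) = 196 > 0.
Two real roots: the line is a secant.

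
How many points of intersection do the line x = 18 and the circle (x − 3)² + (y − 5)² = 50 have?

Substituting the line into the circle gives y² − 10y + 200 = 0.
Δ = 100 − 800 = −700.
No real roots: the line does not meet the circle.

0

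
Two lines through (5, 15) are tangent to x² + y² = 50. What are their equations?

7x + y = 50 and x − y = −10

Let a tangent through (5, 15) have slope m. Its distance from (0, 0) must equal 5√2:
(−5m − (−15))² = 50(m² + 1)
m² + 6m − 7 = 0, so m = −7 or m = 1.
Through (5, 15) these give 7x + y = 50 and x − y = −10.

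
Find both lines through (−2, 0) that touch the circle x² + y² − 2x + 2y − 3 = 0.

2x + y = −4 and x − 2y = −2

Let a tangent through (−2, 0) have slope m. Its distance from (1, −1) must equal √5:
(3m − (−1))² = 5(m² + 1)
2m² + 3m − 2 = 0, so m = −2 or m = 1/2.
Through (−2, 0) these give 2x + y = −4 and x − 2y = −2.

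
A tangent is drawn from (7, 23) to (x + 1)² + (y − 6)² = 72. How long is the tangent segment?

√281

Centre (−1, 6), r² = 72. |PO|² = (8)² + (17)² = 353.
By the tangent–radius right angle, tangent length = √(|PO|² − r²) = √281.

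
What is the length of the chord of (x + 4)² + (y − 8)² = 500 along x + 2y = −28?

12√5

From the line, y = (−28 − x)/2. Substituting:
5x² + 120x = 0  ⟹  x² + 24x = 0
x = 0 or x = −24, giving (0, −14) and (−24, −2).
|(0, −14) − (−24, −2)| = √((24)² + (−12)²) = 12√5.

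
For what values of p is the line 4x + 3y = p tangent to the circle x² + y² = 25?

For a tangent, require d(centre, line) = r = 5.
|4·0 + 3·0 − p| / √25 = 5
|p| = 5·5, so p = 25 or p = −25.

p = −25 or p = 25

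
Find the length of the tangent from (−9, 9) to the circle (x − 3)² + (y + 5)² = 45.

√295

The centre is (3, −5) and r = 3√5. The square of the distance from P to the centre is 144 + 196 = 340.
The tangent meets the radius at right angles, so tangent² = |PO|² − r² = 340 − 45 = 295.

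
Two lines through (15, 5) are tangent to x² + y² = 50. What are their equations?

A line y − (5) = m(x − (15)) is tangent when its distance from (0, 0) is 5√2:
[m·(−15) − (−5)]² = 50(m² + 1)
7m² − 6m − 1 = 0, so m = 1 or m = −1/7.
With m = 1: x − y = 10. With m = −1/7: x + 7y = 50.

x − y = 10 and x + 7y = 50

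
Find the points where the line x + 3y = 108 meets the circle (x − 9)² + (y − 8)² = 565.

From the line, y = (108 − x)/3. Substituting:
10x² − 330x + 2700 = 0  ⟹  x² − 33x + 270 = 0
x = 18 or x = 15, giving (18, 30) and (15, 31).

(15, 31) and (18, 30)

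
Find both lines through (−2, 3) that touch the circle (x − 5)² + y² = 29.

5x + 2y = −4 and 2x − 5y = −19

A line y − (3) = m(x − (−2)) is tangent when its distance from (5, 0) is √29:
(7m − (−3))² = 29(m² + 1)
10m² + 21m − 10 = 0, so m = −5/2 or m = 2/5.
Through (−2, 3) these give 5x + 2y = −4 and 2x − 5y = −19.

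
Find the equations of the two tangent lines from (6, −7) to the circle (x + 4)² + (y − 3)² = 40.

x + 3y = −15 and 3x + y = 11

Write the tangent as mx − y + (−7 − m·(6)) = 0 and set its distance from the centre to 2√10:
[m·(−10) − (10)]² = 40(m² + 1)
3m² + 10m + 3 = 0, so m = −1/3 or m = −3.
With m = −1/3: x + 3y = −15. With m = −3: 3x + y = 11.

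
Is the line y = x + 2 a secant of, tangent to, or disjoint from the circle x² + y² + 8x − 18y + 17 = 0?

secant

Centre (−4, 9), r² = 80. Distance² from centre to line = (−11)²/2 = 121/2.
Since d² < r², the line cuts the circle twice.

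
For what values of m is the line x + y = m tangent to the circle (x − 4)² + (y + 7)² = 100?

For a tangent, require d(centre, line) = r = 10.
|1·4 + 1·(−7) − m| / √2 = 10
|m − (−3)| = 10√2.

m = −3 ± 10√2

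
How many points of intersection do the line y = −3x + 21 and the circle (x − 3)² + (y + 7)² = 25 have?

0

d² = (3·3 + 1·(−7) − (21))²/10 = 361/10; r² = 25.
Since d² > r², the line lies outside the circle.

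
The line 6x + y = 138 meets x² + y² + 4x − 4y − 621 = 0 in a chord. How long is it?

Centre (−2, 2), r² = 629. Perpendicular distance d from centre to line = |−148| / √37 = 148/√37.
Chord = 2√(r² − d²) = 2·√(37) = 2√37.

2√37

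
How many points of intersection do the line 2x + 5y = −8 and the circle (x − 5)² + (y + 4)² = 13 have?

2

Centre (5, −4), r² = 13. Distance² from centre to line = (−2)²/29 = 4/29.
Since d² < r², the line cuts the circle twice.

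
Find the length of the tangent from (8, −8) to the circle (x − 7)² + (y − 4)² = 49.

With centre O = (7, 4), |OP|² = 145 and r² = 49.
The tangent meets the radius at right angles, so tangent² = |PO|² − r² = 145 − 49 = 96.

4√6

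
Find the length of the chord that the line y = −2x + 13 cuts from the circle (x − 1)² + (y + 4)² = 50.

2√5

Express y = −2x + 13 and substitute into the circle:
5x² − 70x + 240 = 0  ⟹  x² − 14x + 48 = 0
x = 8 or x = 6, giving (8, −3) and (6, 1).
Chord length = distance between (8, −3) and (6, 1) = √20 = 2√5.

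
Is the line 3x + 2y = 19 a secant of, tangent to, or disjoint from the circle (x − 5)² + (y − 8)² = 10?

disjoint

Substituting the line into the circle gives 13x² − 58x + 69 = 0.
Discriminant = (−58)² − 4·13·(69) = −224 < 0.
No real roots: the line does not meet the circle.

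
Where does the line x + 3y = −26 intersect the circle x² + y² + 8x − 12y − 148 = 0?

(−14, −4) and (−2, −8)

From the line, y = (−26 − x)/3. Substituting:
10x² + 160x + 280 = 0  ⟹  x² + 16x + 28 = 0
x = −2 or x = −14, giving (−2, −8) and (−14, −4).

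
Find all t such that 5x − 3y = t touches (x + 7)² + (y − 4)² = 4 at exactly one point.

t = −47 ± 2√34

For a tangent, require d(centre, line) = r = 2.
|5·(−7) − 3·4 − t| / √34 = 2
|t − (−47)| = 2√34.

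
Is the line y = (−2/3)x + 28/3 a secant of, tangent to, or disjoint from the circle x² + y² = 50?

Substituting the line into the circle gives 13x² − 112x + 334 = 0.
Discriminant = (−112)² − 4·13·(334) = −4824 < 0.
No real roots: the line does not meet the circle.

disjoint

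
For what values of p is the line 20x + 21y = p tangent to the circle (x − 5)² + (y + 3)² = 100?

Tangency holds when the distance from the centre (5, −3) to the line equals the radius 10:
|20·5 + 21·(−3) − p| / √841 = 10
|p − (37)| = 10·29, so p = 327 or p = −253.

p = −253 or p = 327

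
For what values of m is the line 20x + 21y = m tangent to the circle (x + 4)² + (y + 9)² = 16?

The line touches the circle iff its distance from (−4, −9) is 4:
|20·(−4) + 21·(−9) − m| / √841 = 4
|m − (−269)| = 4·29, so m = −153 or m = −385.

m = −385 or m = −153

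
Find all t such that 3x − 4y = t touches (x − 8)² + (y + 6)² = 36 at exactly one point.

The line touches the circle iff its distance from (8, −6) is 6:
|3·8 − 4·(−6) − t| / √25 = 6
|t − (48)| = 6·5, so t = 78 or t = 18.

t = 18 or t = 78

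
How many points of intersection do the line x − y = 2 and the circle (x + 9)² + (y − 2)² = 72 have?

d² = (1·(−9) − 1·2 − (2))²/2 = 169/2; r² = 72.
Since d² > r², the line lies outside the circle.

0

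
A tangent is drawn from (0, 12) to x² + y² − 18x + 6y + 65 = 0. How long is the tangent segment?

Centre (9, −3), r² = 25. |PO|² = (−9)² + (15)² = 306.
Power of the point: PT² = |PO|² − r² = 281, so PT = √281.

√281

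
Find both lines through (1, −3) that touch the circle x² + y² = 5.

x + 2y = −5 and 2x − y = 5

Let a tangent through (1, −3) have slope m. Its distance from (0, 0) must equal √5:
[m·(−1) − (3)]² = 5(m² + 1)
2m² − 3m − 2 = 0, so m = −1/2 or m = 2.
With m = −1/2: x + 2y = −5. With m = 2: 2x − y = 5.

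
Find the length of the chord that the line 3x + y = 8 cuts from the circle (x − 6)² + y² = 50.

The distance from (6, 0) to the line is 10/√10, and r² = 50.
Chord = 2√(r² − d²) = 2·√(40) = 4√10.

4√10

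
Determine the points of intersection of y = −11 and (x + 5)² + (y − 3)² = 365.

Substitute y = −11:
x² + 10x − 144 = 0
x = 8 or x = −18, giving (8, −11) and (−18, −11).

(−18, −11) and (8, −11)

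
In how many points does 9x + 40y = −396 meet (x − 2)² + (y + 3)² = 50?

Centre (2, −3), r² = 50. Distance² from centre to line = (294)²/1681 = 86436/1681.
Since d² > r², the line lies outside the circle.

0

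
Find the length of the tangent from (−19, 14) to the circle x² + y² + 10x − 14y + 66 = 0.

Centre (−5, 7), r² = 8. |PO|² = (−14)² + (7)² = 245.
Power of the point: PT² = |PO|² − r² = 237, so PT = √237.

√237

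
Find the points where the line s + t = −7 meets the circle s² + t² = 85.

(−9, 2) and (2, −9)

Substitute t = −s − 7:
2s² + 14s − 36 = 0  ⟹  s² + 7s − 18 = 0
s = 2 or s = −9, giving (2, −9) and (−9, 2).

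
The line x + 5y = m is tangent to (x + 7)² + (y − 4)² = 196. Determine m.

Tangency holds when the distance from the centre (−7, 4) to the line equals the radius 14:
|1·(−7) + 5·4 − m| / √26 = 14
|m − (13)| = 14√26.

m = 13 ± 14√26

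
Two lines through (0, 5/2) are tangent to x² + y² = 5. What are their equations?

x + 2y = 5 and x − 2y = −5

Let a tangent through (0, 5/2) have slope m. Its distance from (0, 0) must equal √5:
[m·(0) − (−5/2)]² = 5(m² + 1)
4m² − 1 = 0, so m = −1/2 or m = 1/2.
Through (0, 5/2) these give x + 2y = 5 and x − 2y = −5.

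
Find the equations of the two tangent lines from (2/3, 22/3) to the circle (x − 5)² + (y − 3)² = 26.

5x − y = −4 and x − 5y = −36

A line y − (22/3) = m(x − (2/3)) is tangent when its distance from (5, 3) is √26:
(13/3m − (−13/3))² = 26(m² + 1)
5m² − 26m + 5 = 0, so m = 5 or m = 1/5.
With m = 5: 5x − y = −4. With m = 1/5: x − 5y = −36.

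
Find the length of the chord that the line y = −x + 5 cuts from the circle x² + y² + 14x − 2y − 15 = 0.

3√2

The distance from (−7, 1) to the line is 11/√2, and r² = 65.
Chord = 2√(r² − d²) = 2·√(9/2) = 3√2.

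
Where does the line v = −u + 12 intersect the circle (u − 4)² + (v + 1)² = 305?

(−3, 15) and (20, −8)

Substitute v = −u + 12:
2u² − 34u − 120 = 0  ⟹  u² − 17u − 60 = 0
u = 20 or u = −3, giving (20, −8) and (−3, 15).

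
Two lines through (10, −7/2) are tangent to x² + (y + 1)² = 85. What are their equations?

9x + 2y = 83 and 7x − 6y = 91

Write the tangent as mx − y + (−7/2 − m·(10)) = 0 and set its distance from the centre to √85:
[m·(−10) − (5/2)]² = 85(m² + 1)
12m² + 40m − 63 = 0, so m = −9/2 or m = 7/6.
With m = −9/2: 9x + 2y = 83. With m = 7/6: 7x − 6y = 91.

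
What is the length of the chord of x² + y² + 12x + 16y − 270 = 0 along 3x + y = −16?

Centre (−6, −8), r² = 370. Perpendicular distance d from centre to line = |−10| / √10 = 10/√10.
Half the chord is √(r² − d²) = √(360), so the full chord is 12√10.

12√10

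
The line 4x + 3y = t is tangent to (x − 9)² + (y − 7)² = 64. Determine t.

t = 17 or t = 97

For a tangent, require d(centre, line) = r = 8.
|4·9 + 3·7 − t| / √25 = 8
|t − (57)| = 8·5, so t = 97 or t = 17.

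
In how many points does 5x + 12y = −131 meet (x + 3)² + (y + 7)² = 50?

Centre (−3, −7), r² = 50. Distance² from centre to line = (32)²/169 = 1024/169.
Since d² < r², the line cuts the circle twice.

2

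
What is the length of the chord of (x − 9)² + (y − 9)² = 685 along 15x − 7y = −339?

Centre (9, 9), r² = 685. Perpendicular distance d from centre to line = |411| / √274 = 411/√274.
Half the chord is √(r² − d²) = √(137/2), so the full chord is √274.

√274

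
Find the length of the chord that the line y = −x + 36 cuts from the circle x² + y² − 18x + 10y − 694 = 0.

From the line, y = −x + 36. Substituting:
2x² − 100x + 962 = 0  ⟹  x² − 50x + 481 = 0
x = 37 or x = 13, giving (37, −1) and (13, 23).
Chord length = distance between (37, −1) and (13, 23) = √1152 = 24√2.

24√2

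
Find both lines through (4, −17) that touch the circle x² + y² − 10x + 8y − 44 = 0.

7x + 6y = −74 and 6x − 7y = 143

A line y − (−17) = m(x − (4)) is tangent when its distance from (5, −4) is √85:
(1m − (13))² = 85(m² + 1)
42m² + 13m − 42 = 0, so m = −7/6 or m = 6/7.
With m = −7/6: 7x + 6y = −74. With m = 6/7: 6x − 7y = 143.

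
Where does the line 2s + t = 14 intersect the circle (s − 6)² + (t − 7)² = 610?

From the line, t = −2s + 14. Substituting:
5s² − 40s − 525 = 0  ⟹  s² − 8s − 105 = 0
s = 15 or s = −7, giving (15, −16) and (−7, 28).

(−7, 28) and (15, −16)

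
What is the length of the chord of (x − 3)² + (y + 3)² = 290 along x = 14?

26

The distance from (3, −3) to the line is 11, and r² = 290.
Chord = 2√(r² − d²) = 2·√(169) = 26.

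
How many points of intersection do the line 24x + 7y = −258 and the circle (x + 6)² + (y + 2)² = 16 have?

1

d² = (24·(−6) + 7·(−2) − (−258))²/625 = 16; r² = 16.
Since d² = r², the line is tangent.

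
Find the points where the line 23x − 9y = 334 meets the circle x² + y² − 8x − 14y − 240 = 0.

Substitute y = (−334 + 23x)/9:
610x² − 18910x + 134200 = 0  ⟹  x² − 31x + 220 = 0
x = 20 or x = 11, giving (20, 14) and (11, −9).

(11, −9) and (20, 14)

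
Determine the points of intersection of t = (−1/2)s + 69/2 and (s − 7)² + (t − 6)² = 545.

Substitute t = (69 − s)/2:
5s² − 170s + 1265 = 0  ⟹  s² − 34s + 253 = 0
s = 23 or s = 11, giving (23, 23) and (11, 29).

(11, 29) and (23, 23)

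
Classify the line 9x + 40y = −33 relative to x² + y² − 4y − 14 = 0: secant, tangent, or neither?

secant

Substituting the line into the circle gives 1681x² + 2034x − 16031 = 0.
Discriminant = (2034)² − 4·1681·(−16031) = 111929600 > 0.
Two real roots: the line is a secant.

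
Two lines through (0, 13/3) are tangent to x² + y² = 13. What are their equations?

2x + 3y = 13 and 2x − 3y = −13

Write the tangent as mx − y + (13/3 − m·(0)) = 0 and set its distance from the centre to √13:
(0m − (−13/3))² = 13(m² + 1)
9m² − 4 = 0, so m = −2/3 or m = 2/3.
With m = −2/3: 2x + 3y = 13. With m = 2/3: 2x − 3y = −13.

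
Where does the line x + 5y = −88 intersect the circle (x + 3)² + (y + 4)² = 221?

(−13, −15) and (2, −18)

From the line, y = (−88 − x)/5. Substituting:
26x² + 286x − 676 = 0  ⟹  x² + 11x − 26 = 0
x = 2 or x = −13, giving (2, −18) and (−13, −15).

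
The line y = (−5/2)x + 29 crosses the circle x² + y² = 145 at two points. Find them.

(8, 9) and (12, −1)

Substitute y = (58 − 5x)/2:
29x² − 580x + 2784 = 0  ⟹  x² − 20x + 96 = 0
x = 12 or x = 8, giving (12, −1) and (8, 9).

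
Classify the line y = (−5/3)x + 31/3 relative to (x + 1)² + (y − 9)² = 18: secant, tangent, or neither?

Substituting the line into the circle gives 34x² − 22x − 137 = 0.
Δ = 484 − (−18632) = 19116.
Two real roots: the line is a secant.

secant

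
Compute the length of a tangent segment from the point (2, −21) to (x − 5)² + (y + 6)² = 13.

The centre is (5, −6) and r = √13. The square of the distance from P to the centre is 9 + 225 = 234.
By the tangent–radius right angle, tangent length = √(|PO|² − r²) = √221.

√221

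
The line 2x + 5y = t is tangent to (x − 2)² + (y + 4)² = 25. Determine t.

Tangency holds when the distance from the centre (2, −4) to the line equals the radius 5:
|2·2 + 5·(−4) − t| / √29 = 5
|t − (−16)| = 5√29.

t = −16 ± 5√29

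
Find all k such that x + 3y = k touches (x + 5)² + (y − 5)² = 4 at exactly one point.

For a tangent, require d(centre, line) = r = 2.
|1·(−5) + 3·5 − k| / √10 = 2
|k − (10)| = 2√10.

k = 10 ± 2√10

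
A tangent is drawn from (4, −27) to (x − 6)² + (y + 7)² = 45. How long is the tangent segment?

The centre is (6, −7) and r = 3√5. The square of the distance from P to the centre is 4 + 400 = 404.
Power of the point: PT² = |PO|² − r² = 359, so PT = √359.

√359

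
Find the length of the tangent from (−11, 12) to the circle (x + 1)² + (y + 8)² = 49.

With centre O = (−1, −8), |OP|² = 500 and r² = 49.
Power of the point: PT² = |PO|² − r² = 451, so PT = √451.

√451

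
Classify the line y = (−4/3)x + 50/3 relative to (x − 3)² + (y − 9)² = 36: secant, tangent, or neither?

secant

d² = (4·3 + 3·9 − (50))²/25 = 121/25; r² = 36.
Since d² < r², the line cuts the circle twice.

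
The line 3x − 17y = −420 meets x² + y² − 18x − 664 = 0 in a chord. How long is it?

Centre (9, 0), r² = 745. Perpendicular distance d from centre to line = |447| / √298 = 447/√298.
Chord = 2√(r² − d²) = 2·√(149/2) = √298.

√298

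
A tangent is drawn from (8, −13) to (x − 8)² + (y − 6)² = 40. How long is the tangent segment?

√321

With centre O = (8, 6), |OP|² = 361 and r² = 40.
Power of the point: PT² = |PO|² − r² = 321, so PT = √321.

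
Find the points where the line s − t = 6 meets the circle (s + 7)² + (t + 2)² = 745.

Substitute t = s − 6:
2s² + 6s − 680 = 0  ⟹  s² + 3s − 340 = 0
s = 17 or s = −20, giving (17, 11) and (−20, −26).

(−20, −26) and (17, 11)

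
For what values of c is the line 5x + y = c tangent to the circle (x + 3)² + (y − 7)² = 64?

c = −8 ± 8√26

Tangency holds when the distance from the centre (−3, 7) to the line equals the radius 8:
|5·(−3) + 1·7 − c| / √26 = 8
|c − (−8)| = 8√26.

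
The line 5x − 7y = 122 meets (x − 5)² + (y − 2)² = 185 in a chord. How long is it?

From the line, y = (−122 + 5x)/7. Substituting:
74x² − 1850x + 10656 = 0  ⟹  x² − 25x + 144 = 0
x = 16 or x = 9, giving (16, −6) and (9, −11).
|(16, −6) − (9, −11)| = √((7)² + (5)²) = √74.

√74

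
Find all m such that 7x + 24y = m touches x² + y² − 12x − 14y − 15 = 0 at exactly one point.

For a tangent, require d(centre, line) = r = 10.
|7·6 + 24·7 − m| / √625 = 10
|m − (210)| = 10·25, so m = 460 or m = −40.

m = −40 or m = 460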